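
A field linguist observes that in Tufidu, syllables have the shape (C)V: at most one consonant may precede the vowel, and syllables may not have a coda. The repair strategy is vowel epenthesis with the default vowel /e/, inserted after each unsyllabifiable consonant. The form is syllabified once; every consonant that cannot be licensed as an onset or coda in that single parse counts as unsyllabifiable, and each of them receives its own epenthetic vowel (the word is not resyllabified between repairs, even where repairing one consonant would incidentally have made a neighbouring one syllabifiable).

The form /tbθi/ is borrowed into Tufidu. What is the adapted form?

The consonants /t/, /b/ cannot be parsed into a legal (C)V syllable (no codas are permitted; onsets are limited to one consonant).
Inserting the epenthetic vowel yields /t/ → /te/, /b/ → /be/.

tebeθi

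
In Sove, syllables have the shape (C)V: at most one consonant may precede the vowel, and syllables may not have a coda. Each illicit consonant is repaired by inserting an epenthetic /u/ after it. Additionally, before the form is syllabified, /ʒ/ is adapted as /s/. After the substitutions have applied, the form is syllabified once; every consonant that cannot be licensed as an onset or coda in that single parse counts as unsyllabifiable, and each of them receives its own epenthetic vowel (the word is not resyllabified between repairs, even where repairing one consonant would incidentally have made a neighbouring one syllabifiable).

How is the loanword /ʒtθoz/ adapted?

Substitution: /ʒ/ → /s/, giving /stθoz/.
Under (C)V, the unsyllabifiable consonants are /s/, /t/, /z/ (no codas are permitted; onsets are limited to one consonant).
Inserting the epenthetic vowel yields /s/ → /su/, /t/ → /tu/, /z/ → /zu/.

sutuθozu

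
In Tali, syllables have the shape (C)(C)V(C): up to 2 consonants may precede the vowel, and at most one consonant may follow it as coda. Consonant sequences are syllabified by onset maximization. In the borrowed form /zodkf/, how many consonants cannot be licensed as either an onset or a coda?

2

Syllabifying with onset maximization leaves /k/, /f/ stranded (at most one coda consonant is licensed; onsets may contain at most 2 consonants).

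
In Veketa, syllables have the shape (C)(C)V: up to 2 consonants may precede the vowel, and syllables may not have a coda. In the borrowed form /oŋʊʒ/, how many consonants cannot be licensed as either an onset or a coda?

Under (C)(C)V, the unsyllabifiable consonants are /ʒ/ (no codas are permitted; onsets may contain at most 2 consonants).

1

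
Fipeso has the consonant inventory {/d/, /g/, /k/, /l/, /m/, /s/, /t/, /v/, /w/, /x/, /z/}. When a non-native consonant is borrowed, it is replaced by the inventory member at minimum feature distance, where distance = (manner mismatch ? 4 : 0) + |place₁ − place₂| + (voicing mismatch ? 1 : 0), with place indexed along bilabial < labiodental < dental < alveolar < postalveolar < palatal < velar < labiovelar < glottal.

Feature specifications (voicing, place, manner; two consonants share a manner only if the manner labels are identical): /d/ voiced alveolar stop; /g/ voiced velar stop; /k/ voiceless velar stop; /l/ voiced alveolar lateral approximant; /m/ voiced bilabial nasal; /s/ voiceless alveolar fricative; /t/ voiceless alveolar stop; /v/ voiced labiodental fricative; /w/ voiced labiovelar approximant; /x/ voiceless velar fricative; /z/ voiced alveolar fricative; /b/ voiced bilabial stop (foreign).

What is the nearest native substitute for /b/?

d

/d/ is closest: same manner (stop), place distance 3 (bilabial→alveolar), same voicing; total 3. Next closest is /m/ at distance 4.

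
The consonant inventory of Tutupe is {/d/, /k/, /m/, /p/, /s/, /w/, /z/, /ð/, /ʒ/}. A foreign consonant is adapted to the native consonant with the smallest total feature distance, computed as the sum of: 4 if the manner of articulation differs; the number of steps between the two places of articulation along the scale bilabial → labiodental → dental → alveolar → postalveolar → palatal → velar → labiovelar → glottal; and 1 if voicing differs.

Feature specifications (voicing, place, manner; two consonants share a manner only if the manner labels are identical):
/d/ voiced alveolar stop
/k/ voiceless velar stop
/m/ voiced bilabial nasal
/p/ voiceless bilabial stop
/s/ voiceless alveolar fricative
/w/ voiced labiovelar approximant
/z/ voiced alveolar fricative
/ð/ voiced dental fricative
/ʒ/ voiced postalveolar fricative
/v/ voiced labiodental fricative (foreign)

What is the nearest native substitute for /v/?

ð

/ð/ is closest: same manner (fricative), place distance 1 (labiodental→dental), same voicing; total 1. Next closest is /z/ at distance 2.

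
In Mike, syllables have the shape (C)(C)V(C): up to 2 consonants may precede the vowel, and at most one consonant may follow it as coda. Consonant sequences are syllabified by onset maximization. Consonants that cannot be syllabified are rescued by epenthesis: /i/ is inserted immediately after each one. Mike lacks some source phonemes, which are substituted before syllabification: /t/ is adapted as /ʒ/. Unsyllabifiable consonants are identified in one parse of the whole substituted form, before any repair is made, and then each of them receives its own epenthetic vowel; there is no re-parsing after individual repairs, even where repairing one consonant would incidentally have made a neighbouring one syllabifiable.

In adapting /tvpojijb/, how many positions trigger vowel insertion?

After substitution the input is /ʒvpojijb/.
The unsyllabifiable consonants are /ʒ/, /b/; each receives one epenthetic vowel.

2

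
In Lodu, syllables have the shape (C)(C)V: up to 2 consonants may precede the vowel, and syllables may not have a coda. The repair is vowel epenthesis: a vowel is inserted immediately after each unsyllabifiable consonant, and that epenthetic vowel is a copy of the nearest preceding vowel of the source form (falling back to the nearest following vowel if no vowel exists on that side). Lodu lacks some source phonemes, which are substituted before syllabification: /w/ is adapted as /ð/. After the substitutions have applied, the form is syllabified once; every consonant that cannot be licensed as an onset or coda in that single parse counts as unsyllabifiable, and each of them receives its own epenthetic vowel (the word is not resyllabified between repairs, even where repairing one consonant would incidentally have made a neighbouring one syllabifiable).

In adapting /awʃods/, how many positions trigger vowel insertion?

2

After substitution the input is /aðʃods/.
The unsyllabifiable consonants are /d/, /s/; each receives one epenthetic vowel.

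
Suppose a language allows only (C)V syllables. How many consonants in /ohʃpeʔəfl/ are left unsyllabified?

Syllabifying with onset maximization leaves /h/, /ʃ/, /f/, /l/ stranded (no codas are permitted; onsets are limited to one consonant).

4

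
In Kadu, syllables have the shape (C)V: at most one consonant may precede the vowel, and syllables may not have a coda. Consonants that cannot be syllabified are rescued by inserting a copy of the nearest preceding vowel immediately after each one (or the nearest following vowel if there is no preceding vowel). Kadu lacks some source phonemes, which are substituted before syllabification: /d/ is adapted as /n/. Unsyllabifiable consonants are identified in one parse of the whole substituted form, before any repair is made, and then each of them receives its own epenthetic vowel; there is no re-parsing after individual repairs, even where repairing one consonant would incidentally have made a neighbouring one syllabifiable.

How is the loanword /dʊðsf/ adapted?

Substitution: /d/ → /n/, giving /nʊðsf/.
The consonants /ð/, /s/, /f/ cannot be parsed into a legal (C)V syllable (no codas are permitted; onsets are limited to one consonant).
Epenthesis after each stranded consonant: /ð/ → /ðʊ/, /s/ → /sʊ/, /f/ → /fʊ/.

nʊðʊsʊfʊ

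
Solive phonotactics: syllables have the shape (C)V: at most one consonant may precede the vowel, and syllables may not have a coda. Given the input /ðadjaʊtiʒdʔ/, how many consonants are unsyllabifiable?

The consonants /d/, /ʒ/, /d/, /ʔ/ cannot be parsed into a legal (C)V syllable (no codas are permitted; onsets are limited to one consonant).

4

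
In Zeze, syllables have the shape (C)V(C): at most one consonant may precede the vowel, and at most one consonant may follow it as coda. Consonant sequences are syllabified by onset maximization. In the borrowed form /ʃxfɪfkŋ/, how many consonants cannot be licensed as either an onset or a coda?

The consonants /ʃ/, /x/, /k/, /ŋ/ cannot be parsed into a legal (C)V(C) syllable (at most one coda consonant is licensed; onsets are limited to one consonant).

4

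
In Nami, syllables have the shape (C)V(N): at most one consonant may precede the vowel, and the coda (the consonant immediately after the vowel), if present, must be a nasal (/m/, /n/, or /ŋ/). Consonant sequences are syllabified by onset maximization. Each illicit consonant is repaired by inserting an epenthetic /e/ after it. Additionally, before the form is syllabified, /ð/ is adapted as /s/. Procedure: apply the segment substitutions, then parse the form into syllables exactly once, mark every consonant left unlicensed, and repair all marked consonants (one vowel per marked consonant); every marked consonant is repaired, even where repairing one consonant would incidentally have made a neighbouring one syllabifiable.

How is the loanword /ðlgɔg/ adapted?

selegɔge

Substitution: /ð/ → /s/, giving /slgɔg/.
Under (C)V(N), the unsyllabifiable consonants are /s/, /l/, /g/ (only a nasal (/m/, /n/, or /ŋ/) is licensed in coda position; onsets are limited to one consonant).
Epenthesis after each stranded consonant: /s/ → /se/, /l/ → /le/, /g/ → /ge/.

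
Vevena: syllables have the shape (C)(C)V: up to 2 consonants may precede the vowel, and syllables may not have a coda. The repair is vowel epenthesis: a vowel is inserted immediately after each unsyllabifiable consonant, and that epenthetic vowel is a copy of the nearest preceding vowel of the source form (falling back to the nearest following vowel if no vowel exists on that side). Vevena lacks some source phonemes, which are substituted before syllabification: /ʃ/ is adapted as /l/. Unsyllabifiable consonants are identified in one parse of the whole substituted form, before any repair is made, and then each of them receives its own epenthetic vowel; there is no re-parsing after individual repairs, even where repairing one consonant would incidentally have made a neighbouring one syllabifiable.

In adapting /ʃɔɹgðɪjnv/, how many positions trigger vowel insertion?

4

After substitution the input is /lɔɹgðɪjnv/.
The unsyllabifiable consonants are /ɹ/, /j/, /n/, /v/; each receives one epenthetic vowel.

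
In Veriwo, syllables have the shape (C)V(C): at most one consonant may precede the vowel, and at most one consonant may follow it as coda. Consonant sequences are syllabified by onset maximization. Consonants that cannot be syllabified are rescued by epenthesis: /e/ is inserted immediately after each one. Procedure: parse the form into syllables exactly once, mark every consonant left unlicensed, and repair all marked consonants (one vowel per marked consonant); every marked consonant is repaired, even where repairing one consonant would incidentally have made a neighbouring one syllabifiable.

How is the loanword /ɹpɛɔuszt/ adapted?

Syllabifying with onset maximization leaves /ɹ/, /z/, /t/ stranded (at most one coda consonant is licensed; onsets are limited to one consonant).
Each unlicensed consonant becomes the onset of a new syllable: /ɹ/ → /ɹe/, /z/ → /ze/, /t/ → /te/.

ɹepɛɔuszete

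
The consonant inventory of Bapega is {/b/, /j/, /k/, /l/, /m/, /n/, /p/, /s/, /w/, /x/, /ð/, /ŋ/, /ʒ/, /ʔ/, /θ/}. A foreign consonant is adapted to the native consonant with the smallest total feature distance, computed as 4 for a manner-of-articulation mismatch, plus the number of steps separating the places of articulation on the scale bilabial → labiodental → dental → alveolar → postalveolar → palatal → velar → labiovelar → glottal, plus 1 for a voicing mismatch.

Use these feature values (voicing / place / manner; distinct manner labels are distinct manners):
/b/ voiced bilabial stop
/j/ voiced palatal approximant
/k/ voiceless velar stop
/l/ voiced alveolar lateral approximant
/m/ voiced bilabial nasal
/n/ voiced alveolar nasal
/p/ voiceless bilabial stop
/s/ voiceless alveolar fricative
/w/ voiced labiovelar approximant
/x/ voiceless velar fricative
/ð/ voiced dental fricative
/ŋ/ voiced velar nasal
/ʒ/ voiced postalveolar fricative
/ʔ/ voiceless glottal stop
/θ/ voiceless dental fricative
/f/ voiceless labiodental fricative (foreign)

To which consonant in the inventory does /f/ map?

/θ/ is closest: same manner (fricative), place distance 1 (labiodental→dental), same voicing; total 1. Next closest is /s/ at distance 2.

θ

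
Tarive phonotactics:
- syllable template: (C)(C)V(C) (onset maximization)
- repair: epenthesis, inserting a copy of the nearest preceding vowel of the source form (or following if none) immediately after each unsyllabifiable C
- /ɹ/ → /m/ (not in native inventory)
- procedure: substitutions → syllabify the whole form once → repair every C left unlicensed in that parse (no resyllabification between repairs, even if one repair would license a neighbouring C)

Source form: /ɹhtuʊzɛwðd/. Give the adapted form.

Substitution: /ɹ/ → /m/, giving /mhtuʊzɛwðd/.
The consonants /m/, /ð/, /d/ cannot be parsed into a legal (C)(C)V(C) syllable (at most one coda consonant is licensed; onsets may contain at most 2 consonants).
Inserting the epenthetic vowel yields /m/ → /mu/, /ð/ → /ðɛ/, /d/ → /dɛ/.

muhtuʊzɛwðɛdɛ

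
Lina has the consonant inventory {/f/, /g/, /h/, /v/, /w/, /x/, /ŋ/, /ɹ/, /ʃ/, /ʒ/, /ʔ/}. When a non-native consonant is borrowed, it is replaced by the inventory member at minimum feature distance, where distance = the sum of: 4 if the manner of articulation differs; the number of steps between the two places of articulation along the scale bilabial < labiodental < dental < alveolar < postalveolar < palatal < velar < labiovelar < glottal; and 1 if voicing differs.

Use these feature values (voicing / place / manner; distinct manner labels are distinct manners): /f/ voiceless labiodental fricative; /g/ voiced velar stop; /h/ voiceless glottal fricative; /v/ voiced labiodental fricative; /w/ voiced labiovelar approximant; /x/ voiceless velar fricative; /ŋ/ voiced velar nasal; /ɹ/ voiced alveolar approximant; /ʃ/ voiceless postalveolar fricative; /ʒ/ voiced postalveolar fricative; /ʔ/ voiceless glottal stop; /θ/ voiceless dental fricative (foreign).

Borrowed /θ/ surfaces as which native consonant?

f

/f/ is closest: same manner (fricative), place distance 1 (dental→labiodental), same voicing; total 1. Next closest is /v/ at distance 2.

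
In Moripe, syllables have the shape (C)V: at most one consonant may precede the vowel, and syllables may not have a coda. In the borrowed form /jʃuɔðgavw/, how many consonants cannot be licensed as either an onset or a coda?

4

The consonants /j/, /ð/, /v/, /w/ cannot be parsed into a legal (C)V syllable (no codas are permitted; onsets are limited to one consonant).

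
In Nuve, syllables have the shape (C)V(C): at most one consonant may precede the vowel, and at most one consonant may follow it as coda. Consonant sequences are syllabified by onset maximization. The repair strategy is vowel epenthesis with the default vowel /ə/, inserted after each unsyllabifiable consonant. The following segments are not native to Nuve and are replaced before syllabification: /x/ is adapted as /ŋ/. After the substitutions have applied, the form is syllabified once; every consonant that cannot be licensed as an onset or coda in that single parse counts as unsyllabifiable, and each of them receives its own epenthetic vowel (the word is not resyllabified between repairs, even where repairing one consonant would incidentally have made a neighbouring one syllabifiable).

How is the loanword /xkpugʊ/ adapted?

Substitution: /x/ → /ŋ/, giving /ŋkpugʊ/.
Under (C)V(C), the unsyllabifiable consonants are /ŋ/, /k/ (at most one coda consonant is licensed; onsets are limited to one consonant).
Epenthesis after each stranded consonant: /ŋ/ → /ŋə/, /k/ → /kə/.

ŋəkəpugʊ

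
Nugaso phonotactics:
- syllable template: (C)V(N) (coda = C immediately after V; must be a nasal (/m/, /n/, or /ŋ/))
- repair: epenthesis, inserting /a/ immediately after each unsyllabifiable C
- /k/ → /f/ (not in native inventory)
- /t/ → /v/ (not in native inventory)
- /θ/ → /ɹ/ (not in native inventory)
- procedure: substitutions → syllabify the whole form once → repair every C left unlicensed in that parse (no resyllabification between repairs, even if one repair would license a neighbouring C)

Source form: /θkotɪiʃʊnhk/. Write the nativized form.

Substitution: /θ/ → /ɹ/, /k/ → /f/, /t/ → /v/, giving /ɹfovɪiʃʊnhf/.
Under (C)V(N), the unsyllabifiable consonants are /ɹ/, /h/, /f/ (only a nasal (/m/, /n/, or /ŋ/) is licensed in coda position; onsets are limited to one consonant).
Inserting the epenthetic vowel yields /ɹ/ → /ɹa/, /h/ → /ha/, /f/ → /fa/.

ɹafovɪiʃʊnhafa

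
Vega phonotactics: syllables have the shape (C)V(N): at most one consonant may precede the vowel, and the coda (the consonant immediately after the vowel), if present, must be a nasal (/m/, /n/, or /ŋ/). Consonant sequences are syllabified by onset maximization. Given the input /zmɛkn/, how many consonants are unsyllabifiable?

Under (C)V(N), the unsyllabifiable consonants are /z/, /k/, /n/ (only a nasal (/m/, /n/, or /ŋ/) is licensed in coda position; onsets are limited to one consonant).

3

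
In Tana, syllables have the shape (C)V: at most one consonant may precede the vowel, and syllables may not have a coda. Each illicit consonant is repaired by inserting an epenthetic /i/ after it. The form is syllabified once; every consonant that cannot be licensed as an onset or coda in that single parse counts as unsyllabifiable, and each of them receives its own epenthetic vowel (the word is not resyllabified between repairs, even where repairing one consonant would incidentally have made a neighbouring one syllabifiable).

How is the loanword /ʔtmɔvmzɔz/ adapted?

ʔitimɔvimizɔzi

Syllabifying with onset maximization leaves /ʔ/, /t/, /v/, /m/, /z/ stranded (no codas are permitted; onsets are limited to one consonant).
Inserting the epenthetic vowel yields /ʔ/ → /ʔi/, /t/ → /ti/, /v/ → /vi/, /m/ → /mi/, /z/ → /zi/.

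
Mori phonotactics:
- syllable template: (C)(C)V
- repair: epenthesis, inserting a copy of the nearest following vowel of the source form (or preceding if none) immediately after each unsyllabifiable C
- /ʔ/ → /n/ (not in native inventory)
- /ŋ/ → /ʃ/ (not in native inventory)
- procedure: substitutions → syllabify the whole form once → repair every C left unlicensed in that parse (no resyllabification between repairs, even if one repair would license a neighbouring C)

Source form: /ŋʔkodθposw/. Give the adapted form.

ʃonkodoθposowo

Substitution: /ŋ/ → /ʃ/, /ʔ/ → /n/, giving /ʃnkodθposw/.
The consonants /ʃ/, /d/, /s/, /w/ cannot be parsed into a legal (C)(C)V syllable (no codas are permitted; onsets may contain at most 2 consonants).
Inserting the epenthetic vowel yields /ʃ/ → /ʃo/, /d/ → /do/, /s/ → /so/, /w/ → /wo/.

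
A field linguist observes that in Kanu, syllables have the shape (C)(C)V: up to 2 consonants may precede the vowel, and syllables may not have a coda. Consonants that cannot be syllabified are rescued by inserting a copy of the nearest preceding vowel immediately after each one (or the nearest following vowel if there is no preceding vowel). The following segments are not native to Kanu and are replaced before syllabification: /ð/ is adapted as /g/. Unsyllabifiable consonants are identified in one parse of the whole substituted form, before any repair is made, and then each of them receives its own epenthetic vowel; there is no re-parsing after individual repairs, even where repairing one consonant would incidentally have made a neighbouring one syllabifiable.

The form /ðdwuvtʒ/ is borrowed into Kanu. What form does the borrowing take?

gudwuvutuʒu

Substitution: /ð/ → /g/, giving /gdwuvtʒ/.
Syllabifying with onset maximization leaves /g/, /v/, /t/, /ʒ/ stranded (no codas are permitted; onsets may contain at most 2 consonants).
Epenthesis after each stranded consonant: /g/ → /gu/, /v/ → /vu/, /t/ → /tu/, /ʒ/ → /ʒu/.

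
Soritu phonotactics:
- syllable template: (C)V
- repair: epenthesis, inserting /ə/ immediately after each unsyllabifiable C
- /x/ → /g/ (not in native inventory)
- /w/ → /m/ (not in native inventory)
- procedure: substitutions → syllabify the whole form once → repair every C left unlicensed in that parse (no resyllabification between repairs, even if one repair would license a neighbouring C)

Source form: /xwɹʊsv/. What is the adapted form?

gəməɹʊsəvə

Substitution: /x/ → /g/, /w/ → /m/, giving /gmɹʊsv/.
The consonants /g/, /m/, /s/, /v/ cannot be parsed into a legal (C)V syllable (no codas are permitted; onsets are limited to one consonant).
Epenthesis after each stranded consonant: /g/ → /gə/, /m/ → /mə/, /s/ → /sə/, /v/ → /və/.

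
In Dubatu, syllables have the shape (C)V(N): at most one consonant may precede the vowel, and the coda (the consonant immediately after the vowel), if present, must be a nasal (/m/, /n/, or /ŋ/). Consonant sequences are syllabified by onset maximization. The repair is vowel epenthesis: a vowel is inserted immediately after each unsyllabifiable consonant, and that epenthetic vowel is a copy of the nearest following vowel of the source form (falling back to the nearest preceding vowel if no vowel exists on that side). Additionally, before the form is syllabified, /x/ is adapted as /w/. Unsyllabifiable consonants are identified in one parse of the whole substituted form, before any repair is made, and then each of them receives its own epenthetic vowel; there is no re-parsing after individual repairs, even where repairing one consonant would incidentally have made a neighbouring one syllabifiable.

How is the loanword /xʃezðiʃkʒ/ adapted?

Substitution: /x/ → /w/, giving /wʃezðiʃkʒ/.
Syllabifying with onset maximization leaves /w/, /z/, /ʃ/, /k/, /ʒ/ stranded (only a nasal (/m/, /n/, or /ŋ/) is licensed in coda position; onsets are limited to one consonant).
Each unlicensed consonant becomes the onset of a new syllable: /w/ → /we/, /z/ → /zi/, /ʃ/ → /ʃi/, /k/ → /ki/, /ʒ/ → /ʒi/.

weʃeziðiʃikiʒi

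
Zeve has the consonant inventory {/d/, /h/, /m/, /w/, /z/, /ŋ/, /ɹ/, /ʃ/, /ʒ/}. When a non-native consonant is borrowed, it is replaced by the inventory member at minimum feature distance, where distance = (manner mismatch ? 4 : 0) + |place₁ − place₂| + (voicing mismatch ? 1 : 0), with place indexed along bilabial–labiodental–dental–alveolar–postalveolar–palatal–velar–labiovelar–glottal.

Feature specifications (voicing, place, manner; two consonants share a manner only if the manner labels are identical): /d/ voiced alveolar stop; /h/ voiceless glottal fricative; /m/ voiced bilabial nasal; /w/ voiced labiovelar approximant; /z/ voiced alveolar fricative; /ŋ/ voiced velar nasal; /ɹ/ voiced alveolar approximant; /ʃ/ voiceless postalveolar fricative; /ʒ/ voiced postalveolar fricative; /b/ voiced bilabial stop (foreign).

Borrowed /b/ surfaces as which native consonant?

/d/ is closest: same manner (stop), place distance 3 (bilabial→alveolar), same voicing; total 3. Next closest is /m/ at distance 4.

d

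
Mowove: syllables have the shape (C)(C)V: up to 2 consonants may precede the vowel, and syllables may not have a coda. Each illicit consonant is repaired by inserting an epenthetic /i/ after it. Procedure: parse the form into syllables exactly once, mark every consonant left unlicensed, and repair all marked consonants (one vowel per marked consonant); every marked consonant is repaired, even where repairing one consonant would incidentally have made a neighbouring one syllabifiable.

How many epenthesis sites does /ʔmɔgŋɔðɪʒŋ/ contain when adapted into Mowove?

2

The unsyllabifiable consonants are /ʒ/, /ŋ/; each receives one epenthetic vowel.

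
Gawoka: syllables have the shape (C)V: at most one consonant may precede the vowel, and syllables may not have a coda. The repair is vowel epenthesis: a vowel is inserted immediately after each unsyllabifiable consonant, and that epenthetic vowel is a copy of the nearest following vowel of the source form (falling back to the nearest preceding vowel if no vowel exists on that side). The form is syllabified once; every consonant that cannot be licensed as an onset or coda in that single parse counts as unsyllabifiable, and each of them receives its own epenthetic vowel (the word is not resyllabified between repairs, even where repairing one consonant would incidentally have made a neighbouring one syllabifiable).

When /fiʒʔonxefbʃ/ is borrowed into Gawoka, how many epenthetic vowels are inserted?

The unsyllabifiable consonants are /ʒ/, /n/, /f/, /b/, /ʃ/; each receives one epenthetic vowel.

5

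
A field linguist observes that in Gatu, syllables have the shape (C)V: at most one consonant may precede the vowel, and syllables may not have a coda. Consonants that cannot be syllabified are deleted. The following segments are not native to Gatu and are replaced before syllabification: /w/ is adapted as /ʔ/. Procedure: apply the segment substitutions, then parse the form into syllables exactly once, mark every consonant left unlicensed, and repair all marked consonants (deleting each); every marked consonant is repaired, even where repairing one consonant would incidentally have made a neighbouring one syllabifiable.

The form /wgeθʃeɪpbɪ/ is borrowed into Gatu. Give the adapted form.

geʃeɪbɪ

Substitution: /w/ → /ʔ/, giving /ʔgeθʃeɪpbɪ/.
Under (C)V, the unsyllabifiable consonants are /ʔ/, /θ/, /p/ (no codas are permitted; onsets are limited to one consonant).
Deletion applies to /ʔ/, /θ/, /p/.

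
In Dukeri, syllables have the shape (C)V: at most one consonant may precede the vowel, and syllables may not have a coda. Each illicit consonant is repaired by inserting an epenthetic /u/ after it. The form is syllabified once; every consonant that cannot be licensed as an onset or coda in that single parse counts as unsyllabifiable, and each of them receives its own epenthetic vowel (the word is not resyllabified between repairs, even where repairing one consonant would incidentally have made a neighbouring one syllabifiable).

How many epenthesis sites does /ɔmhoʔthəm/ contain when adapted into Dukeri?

The unsyllabifiable consonants are /m/, /ʔ/, /t/, /m/; each receives one epenthetic vowel.

4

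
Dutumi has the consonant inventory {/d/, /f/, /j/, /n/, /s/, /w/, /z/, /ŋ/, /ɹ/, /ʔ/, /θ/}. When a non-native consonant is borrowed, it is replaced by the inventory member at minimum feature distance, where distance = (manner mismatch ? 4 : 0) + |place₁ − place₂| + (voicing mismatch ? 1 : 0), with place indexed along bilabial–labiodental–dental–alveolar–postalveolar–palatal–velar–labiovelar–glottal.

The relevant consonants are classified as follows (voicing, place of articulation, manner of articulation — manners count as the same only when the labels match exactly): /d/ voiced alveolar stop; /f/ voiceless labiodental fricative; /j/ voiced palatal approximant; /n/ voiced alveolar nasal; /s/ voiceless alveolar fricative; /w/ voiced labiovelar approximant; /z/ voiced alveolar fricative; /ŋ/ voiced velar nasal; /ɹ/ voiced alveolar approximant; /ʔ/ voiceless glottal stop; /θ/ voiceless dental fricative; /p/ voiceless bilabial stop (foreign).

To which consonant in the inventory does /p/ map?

d

/d/ is closest: same manner (stop), place distance 3 (bilabial→alveolar), voicing differs (+1); total 4. Next closest is /f/ at distance 5.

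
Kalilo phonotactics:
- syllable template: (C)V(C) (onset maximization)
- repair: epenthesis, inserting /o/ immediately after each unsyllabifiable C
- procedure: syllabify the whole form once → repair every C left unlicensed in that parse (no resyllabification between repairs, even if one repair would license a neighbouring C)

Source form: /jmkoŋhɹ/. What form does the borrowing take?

jomokoŋhoɹo

The consonants /j/, /m/, /h/, /ɹ/ cannot be parsed into a legal (C)V(C) syllable (at most one coda consonant is licensed; onsets are limited to one consonant).
Each unlicensed consonant becomes the onset of a new syllable: /j/ → /jo/, /m/ → /mo/, /h/ → /ho/, /ɹ/ → /ɹo/.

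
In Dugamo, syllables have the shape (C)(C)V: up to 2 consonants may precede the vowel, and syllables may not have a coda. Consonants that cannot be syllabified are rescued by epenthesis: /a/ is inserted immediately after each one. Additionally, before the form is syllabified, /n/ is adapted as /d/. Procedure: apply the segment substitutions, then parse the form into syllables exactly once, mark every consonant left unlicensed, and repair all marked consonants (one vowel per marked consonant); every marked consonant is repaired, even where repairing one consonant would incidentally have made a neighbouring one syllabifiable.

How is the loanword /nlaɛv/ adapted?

dlaɛva

Substitution: /n/ → /d/, giving /dlaɛv/.
The consonants /v/ cannot be parsed into a legal (C)(C)V syllable (no codas are permitted; onsets may contain at most 2 consonants).
Each unlicensed consonant becomes the onset of a new syllable: /v/ → /va/.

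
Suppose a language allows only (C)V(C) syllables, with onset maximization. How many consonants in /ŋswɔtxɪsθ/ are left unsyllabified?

Under (C)V(C), the unsyllabifiable consonants are /ŋ/, /s/, /θ/ (at most one coda consonant is licensed; onsets are limited to one consonant).

3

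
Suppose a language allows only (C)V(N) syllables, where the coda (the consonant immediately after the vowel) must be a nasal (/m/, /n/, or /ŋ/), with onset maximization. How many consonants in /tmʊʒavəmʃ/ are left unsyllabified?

The consonants /t/, /ʃ/ cannot be parsed into a legal (C)V(N) syllable (only a nasal (/m/, /n/, or /ŋ/) is licensed in coda position; onsets are limited to one consonant).

2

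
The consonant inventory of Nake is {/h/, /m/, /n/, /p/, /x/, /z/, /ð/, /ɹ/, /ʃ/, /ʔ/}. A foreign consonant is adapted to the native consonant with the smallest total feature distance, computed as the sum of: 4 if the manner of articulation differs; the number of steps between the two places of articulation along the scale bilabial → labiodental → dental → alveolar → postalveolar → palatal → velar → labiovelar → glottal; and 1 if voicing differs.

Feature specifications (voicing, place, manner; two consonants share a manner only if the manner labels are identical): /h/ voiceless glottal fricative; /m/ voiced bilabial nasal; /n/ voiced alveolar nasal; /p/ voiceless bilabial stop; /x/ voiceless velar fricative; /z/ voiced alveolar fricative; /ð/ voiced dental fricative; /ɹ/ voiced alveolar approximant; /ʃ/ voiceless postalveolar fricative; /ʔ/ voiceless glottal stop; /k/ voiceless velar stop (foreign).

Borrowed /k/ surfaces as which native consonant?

ʔ

/ʔ/ is closest: same manner (stop), place distance 2 (velar→glottal), same voicing; total 2. Next closest is /x/ at distance 4.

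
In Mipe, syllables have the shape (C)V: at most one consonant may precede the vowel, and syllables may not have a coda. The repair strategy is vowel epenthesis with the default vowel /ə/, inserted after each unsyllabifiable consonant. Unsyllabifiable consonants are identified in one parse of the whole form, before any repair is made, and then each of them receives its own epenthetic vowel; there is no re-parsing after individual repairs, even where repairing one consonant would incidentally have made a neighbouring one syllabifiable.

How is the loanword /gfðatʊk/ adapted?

Syllabifying with onset maximization leaves /g/, /f/, /k/ stranded (no codas are permitted; onsets are limited to one consonant).
Each unlicensed consonant becomes the onset of a new syllable: /g/ → /gə/, /f/ → /fə/, /k/ → /kə/.

gəfəðatʊkə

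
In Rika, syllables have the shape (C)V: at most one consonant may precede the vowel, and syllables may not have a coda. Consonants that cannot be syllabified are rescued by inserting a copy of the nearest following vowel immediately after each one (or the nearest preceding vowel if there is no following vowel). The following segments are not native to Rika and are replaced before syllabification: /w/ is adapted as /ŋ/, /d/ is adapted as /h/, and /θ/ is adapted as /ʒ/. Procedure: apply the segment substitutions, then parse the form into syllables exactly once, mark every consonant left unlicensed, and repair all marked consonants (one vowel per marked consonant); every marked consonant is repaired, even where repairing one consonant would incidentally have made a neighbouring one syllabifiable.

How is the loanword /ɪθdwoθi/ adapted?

Substitution: /θ/ → /ʒ/, /d/ → /h/, /w/ → /ŋ/, giving /ɪʒhŋoʒi/.
Under (C)V, the unsyllabifiable consonants are /ʒ/, /h/ (no codas are permitted; onsets are limited to one consonant).
Epenthesis after each stranded consonant: /ʒ/ → /ʒo/, /h/ → /ho/.

ɪʒohoŋoʒi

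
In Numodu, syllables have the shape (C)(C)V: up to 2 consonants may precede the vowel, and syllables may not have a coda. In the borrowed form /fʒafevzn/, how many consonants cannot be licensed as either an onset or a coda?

3

Syllabifying with onset maximization leaves /v/, /z/, /n/ stranded (no codas are permitted; onsets may contain at most 2 consonants).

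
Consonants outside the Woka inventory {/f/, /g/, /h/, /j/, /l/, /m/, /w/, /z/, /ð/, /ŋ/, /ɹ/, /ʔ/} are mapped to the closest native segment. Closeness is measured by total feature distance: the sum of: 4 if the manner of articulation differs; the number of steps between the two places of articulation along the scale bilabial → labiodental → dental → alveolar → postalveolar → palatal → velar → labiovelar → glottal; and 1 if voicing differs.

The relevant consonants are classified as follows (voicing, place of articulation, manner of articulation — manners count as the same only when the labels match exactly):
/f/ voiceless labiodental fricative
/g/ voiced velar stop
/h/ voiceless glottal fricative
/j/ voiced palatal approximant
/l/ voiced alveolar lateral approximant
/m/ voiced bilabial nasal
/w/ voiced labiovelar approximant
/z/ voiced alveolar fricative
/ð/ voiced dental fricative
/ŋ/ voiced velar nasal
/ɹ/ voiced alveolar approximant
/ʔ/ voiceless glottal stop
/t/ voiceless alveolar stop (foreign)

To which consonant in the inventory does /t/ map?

g

/g/ is closest: same manner (stop), place distance 3 (alveolar→velar), voicing differs (+1); total 4. Next closest is /l/ at distance 5.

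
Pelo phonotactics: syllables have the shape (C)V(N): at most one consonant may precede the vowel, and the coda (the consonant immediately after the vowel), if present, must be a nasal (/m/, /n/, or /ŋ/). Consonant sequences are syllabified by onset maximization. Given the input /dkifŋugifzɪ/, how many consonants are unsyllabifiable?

Under (C)V(N), the unsyllabifiable consonants are /d/, /f/, /f/ (only a nasal (/m/, /n/, or /ŋ/) is licensed in coda position; onsets are limited to one consonant).

3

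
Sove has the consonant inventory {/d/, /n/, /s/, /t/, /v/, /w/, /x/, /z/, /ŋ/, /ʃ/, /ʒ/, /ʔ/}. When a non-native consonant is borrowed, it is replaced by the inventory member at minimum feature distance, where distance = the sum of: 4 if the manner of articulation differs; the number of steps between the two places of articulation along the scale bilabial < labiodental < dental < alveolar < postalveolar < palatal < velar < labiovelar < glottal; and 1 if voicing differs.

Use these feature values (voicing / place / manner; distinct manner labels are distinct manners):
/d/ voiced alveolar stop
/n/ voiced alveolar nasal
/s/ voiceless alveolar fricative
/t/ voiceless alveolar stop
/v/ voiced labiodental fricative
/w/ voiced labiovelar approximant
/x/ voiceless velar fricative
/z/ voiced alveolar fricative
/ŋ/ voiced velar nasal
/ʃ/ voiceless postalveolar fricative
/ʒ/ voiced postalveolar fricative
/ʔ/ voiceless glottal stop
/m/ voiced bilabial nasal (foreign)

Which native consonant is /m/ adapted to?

n

/n/ is closest: same manner (nasal), place distance 3 (bilabial→alveolar), same voicing; total 3. Next closest is /v/ at distance 5.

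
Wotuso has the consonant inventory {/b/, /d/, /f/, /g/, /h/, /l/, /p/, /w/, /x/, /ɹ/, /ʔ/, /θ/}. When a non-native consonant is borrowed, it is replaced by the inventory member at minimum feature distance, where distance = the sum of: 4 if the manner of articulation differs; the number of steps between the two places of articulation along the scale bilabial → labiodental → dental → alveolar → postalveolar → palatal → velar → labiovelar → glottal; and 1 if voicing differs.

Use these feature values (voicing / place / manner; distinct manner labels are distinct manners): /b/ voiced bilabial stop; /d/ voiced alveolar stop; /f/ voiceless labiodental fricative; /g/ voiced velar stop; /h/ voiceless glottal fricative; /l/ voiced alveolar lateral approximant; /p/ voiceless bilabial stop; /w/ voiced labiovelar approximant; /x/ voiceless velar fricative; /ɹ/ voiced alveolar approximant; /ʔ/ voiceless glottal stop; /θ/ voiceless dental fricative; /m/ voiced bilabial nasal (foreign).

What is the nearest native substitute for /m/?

b

/b/ is closest: manner differs (nasal→stop, +4), place distance 0 (bilabial→bilabial), same voicing; total 4. Next closest is /p/ at distance 5.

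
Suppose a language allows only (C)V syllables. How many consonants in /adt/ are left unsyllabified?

Under (C)V, the unsyllabifiable consonants are /d/, /t/ (no codas are permitted; onsets are limited to one consonant).

2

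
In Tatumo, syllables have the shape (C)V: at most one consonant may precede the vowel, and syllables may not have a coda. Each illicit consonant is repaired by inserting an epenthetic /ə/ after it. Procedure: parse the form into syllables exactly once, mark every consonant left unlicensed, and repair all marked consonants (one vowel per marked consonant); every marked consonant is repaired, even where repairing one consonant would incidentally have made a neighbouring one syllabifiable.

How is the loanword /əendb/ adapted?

The consonants /n/, /d/, /b/ cannot be parsed into a legal (C)V syllable (no codas are permitted; onsets are limited to one consonant).
Inserting the epenthetic vowel yields /n/ → /nə/, /d/ → /də/, /b/ → /bə/.

əenədəbə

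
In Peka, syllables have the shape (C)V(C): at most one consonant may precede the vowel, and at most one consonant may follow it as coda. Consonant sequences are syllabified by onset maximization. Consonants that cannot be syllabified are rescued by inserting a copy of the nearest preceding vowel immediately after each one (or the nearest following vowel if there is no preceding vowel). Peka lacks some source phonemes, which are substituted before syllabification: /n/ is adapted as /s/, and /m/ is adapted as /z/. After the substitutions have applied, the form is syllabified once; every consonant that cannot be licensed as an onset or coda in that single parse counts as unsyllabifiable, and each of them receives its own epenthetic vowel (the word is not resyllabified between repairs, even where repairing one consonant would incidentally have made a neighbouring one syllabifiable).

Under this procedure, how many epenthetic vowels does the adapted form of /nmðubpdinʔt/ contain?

After substitution the input is /szðubpdisʔt/.
The unsyllabifiable consonants are /s/, /z/, /p/, /ʔ/, /t/; each receives one epenthetic vowel.

5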